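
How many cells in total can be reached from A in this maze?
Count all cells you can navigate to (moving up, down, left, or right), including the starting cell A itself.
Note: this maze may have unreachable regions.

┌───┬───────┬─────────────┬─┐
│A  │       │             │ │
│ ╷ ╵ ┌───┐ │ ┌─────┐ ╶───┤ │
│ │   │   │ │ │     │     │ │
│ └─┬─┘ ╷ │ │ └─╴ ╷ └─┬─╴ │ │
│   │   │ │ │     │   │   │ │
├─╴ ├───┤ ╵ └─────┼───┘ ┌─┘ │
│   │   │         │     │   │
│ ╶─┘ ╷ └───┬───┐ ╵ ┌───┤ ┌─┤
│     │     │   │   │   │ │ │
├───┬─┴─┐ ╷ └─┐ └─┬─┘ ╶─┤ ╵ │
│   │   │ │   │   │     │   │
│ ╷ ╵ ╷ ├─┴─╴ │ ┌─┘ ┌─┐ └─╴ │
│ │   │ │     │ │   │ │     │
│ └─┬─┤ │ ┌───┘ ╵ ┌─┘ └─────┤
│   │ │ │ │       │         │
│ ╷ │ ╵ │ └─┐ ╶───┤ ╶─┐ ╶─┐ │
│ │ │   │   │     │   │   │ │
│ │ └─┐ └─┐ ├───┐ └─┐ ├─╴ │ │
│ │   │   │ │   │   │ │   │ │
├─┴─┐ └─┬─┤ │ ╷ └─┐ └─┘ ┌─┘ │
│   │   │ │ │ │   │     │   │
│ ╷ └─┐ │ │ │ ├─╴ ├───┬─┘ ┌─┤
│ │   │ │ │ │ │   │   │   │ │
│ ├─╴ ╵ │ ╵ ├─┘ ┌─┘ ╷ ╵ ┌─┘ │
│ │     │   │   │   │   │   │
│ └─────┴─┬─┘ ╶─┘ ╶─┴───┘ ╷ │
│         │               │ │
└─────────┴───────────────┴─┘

Using BFS/flood-fill to find all reachable cells from A:
Maze size: 14 × 14 = 196 total cells
121 cell(s) are walled off and cannot be reached from A.
Reachable cells: 75

Reachable region (· marks reachable cells):

┌───┬───────┬─────────────┬─┐
│A ·│· · · ·│· · · · · · ·│ │
│ ╷ ╵ ┌───┐ │ ┌─────┐ ╶───┤ │
│·│· ·│· ·│·│·│· · ·│· · ·│ │
│ └─┬─┘ ╷ │ │ └─╴ ╷ └─┬─╴ │ │
│· ·│· ·│·│·│· · ·│· ·│· ·│ │
├─╴ ├───┤ ╵ └─────┼───┘ ┌─┘ │
│· ·│· ·│· · · · ·│· · ·│   │
│ ╶─┘ ╷ └───┬───┐ ╵ ┌───┤ ┌─┤
│· · ·│· · ·│   │· ·│   │ │ │
├───┬─┴─┐ ╷ └─┐ └─┬─┘ ╶─┤ ╵ │
│   │   │·│· ·│   │     │   │
│ ╷ ╵ ╷ ├─┴─╴ │ ┌─┘ ┌─┐ └─╴ │
│ │   │ │· · ·│ │   │ │     │
│ └─┬─┤ │ ┌───┘ ╵ ┌─┘ └─────┤
│   │ │ │·│       │         │
│ ╷ │ ╵ │ └─┐ ╶───┤ ╶─┐ ╶─┐ │
│ │ │   │· ·│     │   │   │ │
│ │ └─┐ └─┐ ├───┐ └─┐ ├─╴ │ │
│ │   │   │·│   │   │ │   │ │
├─┴─┐ └─┬─┤ │ ╷ └─┐ └─┘ ┌─┘ │
│   │   │·│·│ │   │     │   │
│ ╷ └─┐ │ │ │ ├─╴ ├───┬─┘ ┌─┤
│ │   │ │·│·│ │   │   │   │ │
│ ├─╴ ╵ │ ╵ ├─┘ ┌─┘ ╷ ╵ ┌─┘ │
│ │     │· ·│   │   │   │   │
│ └─────┴─┬─┘ ╶─┘ ╶─┴───┘ ╷ │
│         │               │ │
└─────────┴───────────────┴─┘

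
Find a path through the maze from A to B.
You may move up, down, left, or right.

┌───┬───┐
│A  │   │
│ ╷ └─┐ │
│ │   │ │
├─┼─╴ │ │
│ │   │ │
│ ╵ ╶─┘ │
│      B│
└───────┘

Finding the shortest path through the maze:
Path length: 8 steps
Directions: right → down → right → down → left → down → right → right

Solution:

┌───┬───┐
│A ↓│   │
│ ╷ └─┐ │
│ │↳ ↓│ │
├─┼─╴ │ │
│ │↓ ↲│ │
│ ╵ ╶─┘ │
│  ↳ → B│
└───────┘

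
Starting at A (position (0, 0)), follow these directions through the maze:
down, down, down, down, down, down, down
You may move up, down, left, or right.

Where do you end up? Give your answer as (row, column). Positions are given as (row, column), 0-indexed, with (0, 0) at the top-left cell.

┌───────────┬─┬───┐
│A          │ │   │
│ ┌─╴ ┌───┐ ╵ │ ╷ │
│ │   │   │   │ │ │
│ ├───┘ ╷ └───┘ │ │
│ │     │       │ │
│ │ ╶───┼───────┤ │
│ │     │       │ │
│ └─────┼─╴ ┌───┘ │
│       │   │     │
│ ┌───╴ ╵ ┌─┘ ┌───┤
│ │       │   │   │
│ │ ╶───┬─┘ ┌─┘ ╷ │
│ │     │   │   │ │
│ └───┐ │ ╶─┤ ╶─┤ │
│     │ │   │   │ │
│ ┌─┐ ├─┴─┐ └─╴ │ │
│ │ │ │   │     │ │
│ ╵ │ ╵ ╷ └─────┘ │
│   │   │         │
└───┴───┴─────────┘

Following directions step by step:
Start: (0, 0)
  down: (0, 0) → (1, 0)
  down: (1, 0) → (2, 0)
  down: (2, 0) → (3, 0)
  down: (3, 0) → (4, 0)
  down: (4, 0) → (5, 0)
  down: (5, 0) → (6, 0)
  down: (6, 0) → (7, 0)
Final position: (7, 0)

Path taken:

┌───────────┬─┬───┐
│A          │ │   │
│ ┌─╴ ┌───┐ ╵ │ ╷ │
│↓│   │   │   │ │ │
│ ├───┘ ╷ └───┘ │ │
│↓│     │       │ │
│ │ ╶───┼───────┤ │
│↓│     │       │ │
│ └─────┼─╴ ┌───┘ │
│↓      │   │     │
│ ┌───╴ ╵ ┌─┘ ┌───┤
│↓│       │   │   │
│ │ ╶───┬─┘ ┌─┘ ╷ │
│↓│     │   │   │ │
│ └───┐ │ ╶─┤ ╶─┤ │
│B    │ │   │   │ │
│ ┌─┐ ├─┴─┐ └─╴ │ │
│ │ │ │   │     │ │
│ ╵ │ ╵ ╷ └─────┘ │
│   │   │         │
└───┴───┴─────────┘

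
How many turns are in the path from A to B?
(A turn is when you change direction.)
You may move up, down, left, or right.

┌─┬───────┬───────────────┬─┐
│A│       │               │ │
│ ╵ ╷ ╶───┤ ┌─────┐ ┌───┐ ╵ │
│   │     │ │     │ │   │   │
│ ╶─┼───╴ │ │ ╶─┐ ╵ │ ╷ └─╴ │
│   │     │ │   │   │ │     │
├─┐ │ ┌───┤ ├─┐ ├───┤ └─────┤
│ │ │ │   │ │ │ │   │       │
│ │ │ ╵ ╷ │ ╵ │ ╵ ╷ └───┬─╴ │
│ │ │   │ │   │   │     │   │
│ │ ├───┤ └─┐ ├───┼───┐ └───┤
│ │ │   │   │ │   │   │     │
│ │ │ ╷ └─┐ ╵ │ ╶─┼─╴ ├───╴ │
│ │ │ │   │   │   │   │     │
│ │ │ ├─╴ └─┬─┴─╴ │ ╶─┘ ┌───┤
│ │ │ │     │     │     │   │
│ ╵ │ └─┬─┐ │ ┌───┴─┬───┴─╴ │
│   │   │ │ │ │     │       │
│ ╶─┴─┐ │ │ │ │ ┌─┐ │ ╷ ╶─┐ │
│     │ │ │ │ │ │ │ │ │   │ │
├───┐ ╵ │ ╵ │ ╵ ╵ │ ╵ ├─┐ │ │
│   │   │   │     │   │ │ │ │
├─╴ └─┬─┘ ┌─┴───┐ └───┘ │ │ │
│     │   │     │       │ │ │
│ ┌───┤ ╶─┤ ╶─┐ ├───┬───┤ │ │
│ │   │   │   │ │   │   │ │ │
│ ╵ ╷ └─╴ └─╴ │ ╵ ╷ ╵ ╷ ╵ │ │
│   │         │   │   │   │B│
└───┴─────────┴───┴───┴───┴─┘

Directions: down, down, right, down, down, down, down, down, down, left, down, right, right, down, right, up, up, left, up, up, up, right, down, right, down, right, down, down, down, left, down, left, down, right, down, right, right, up, left, up, right, right, down, down, right, up, right, down, right, up, right, down, right, up, up, up, up, left, up, right, right, down, down, down, down, down
Number of turns: 42

Solution:

┌─┬───────┬───────────────┬─┐
│A│       │               │ │
│ ╵ ╷ ╶───┤ ┌─────┐ ┌───┐ ╵ │
│↓  │     │ │     │ │   │   │
│ ╶─┼───╴ │ │ ╶─┐ ╵ │ ╷ └─╴ │
│↳ ↓│     │ │   │   │ │     │
├─┐ │ ┌───┤ ├─┐ ├───┤ └─────┤
│ │↓│ │   │ │ │ │   │       │
│ │ │ ╵ ╷ │ ╵ │ ╵ ╷ └───┬─╴ │
│ │↓│   │ │   │   │     │   │
│ │ ├───┤ └─┐ ├───┼───┐ └───┤
│ │↓│↱ ↓│   │ │   │   │     │
│ │ │ ╷ └─┐ ╵ │ ╶─┼─╴ ├───╴ │
│ │↓│↑│↳ ↓│   │   │   │     │
│ │ │ ├─╴ └─┬─┴─╴ │ ╶─┘ ┌───┤
│ │↓│↑│  ↳ ↓│     │     │   │
│ ╵ │ └─┬─┐ │ ┌───┴─┬───┴─╴ │
│↓ ↲│↑ ↰│ │↓│ │     │  ↱ → ↓│
│ ╶─┴─┐ │ │ │ │ ┌─┐ │ ╷ ╶─┐ │
│↳ → ↓│↑│ │↓│ │ │ │ │ │↑ ↰│↓│
├───┐ ╵ │ ╵ │ ╵ ╵ │ ╵ ├─┐ │ │
│   │↳ ↑│↓ ↲│     │   │ │↑│↓│
├─╴ └─┬─┘ ┌─┴───┐ └───┘ │ │ │
│     │↓ ↲│↱ → ↓│       │↑│↓│
│ ┌───┤ ╶─┤ ╶─┐ ├───┬───┤ │ │
│ │   │↳ ↓│↑ ↰│↓│↱ ↓│↱ ↓│↑│↓│
│ ╵ ╷ └─╴ └─╴ │ ╵ ╷ ╵ ╷ ╵ │ │
│   │    ↳ → ↑│↳ ↑│↳ ↑│↳ ↑│B│
└───┴─────────┴───┴───┴───┴─┘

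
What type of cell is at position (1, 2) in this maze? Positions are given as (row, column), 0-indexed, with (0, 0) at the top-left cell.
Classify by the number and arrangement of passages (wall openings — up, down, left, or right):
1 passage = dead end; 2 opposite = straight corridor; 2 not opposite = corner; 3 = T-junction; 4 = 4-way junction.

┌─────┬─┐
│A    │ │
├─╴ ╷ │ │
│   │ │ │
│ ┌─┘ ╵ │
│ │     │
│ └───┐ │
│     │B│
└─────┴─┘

Checking cell at (1, 2):
Number of passages: 2
Cell type: straight corridor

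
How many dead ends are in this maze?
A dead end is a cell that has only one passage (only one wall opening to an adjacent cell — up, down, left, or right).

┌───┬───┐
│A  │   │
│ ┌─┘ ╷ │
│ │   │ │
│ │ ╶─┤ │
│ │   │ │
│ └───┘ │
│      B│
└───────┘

Checking each cell for number of passages:

Dead ends found at positions:
  (0, 1)
  (2, 2)
Total dead ends: 2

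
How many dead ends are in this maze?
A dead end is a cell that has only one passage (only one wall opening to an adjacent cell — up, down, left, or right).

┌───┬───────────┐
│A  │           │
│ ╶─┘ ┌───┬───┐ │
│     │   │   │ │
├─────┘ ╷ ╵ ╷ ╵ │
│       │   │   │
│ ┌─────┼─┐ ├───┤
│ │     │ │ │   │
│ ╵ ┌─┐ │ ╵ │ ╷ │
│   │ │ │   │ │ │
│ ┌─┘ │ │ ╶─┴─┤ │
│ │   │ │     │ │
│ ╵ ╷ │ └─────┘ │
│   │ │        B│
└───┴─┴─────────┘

Checking each cell for number of passages:

Dead ends found at positions:
  (0, 1)
  (3, 4)
  (4, 2)
  (4, 6)
  (5, 6)
  (6, 2)
Total dead ends: 6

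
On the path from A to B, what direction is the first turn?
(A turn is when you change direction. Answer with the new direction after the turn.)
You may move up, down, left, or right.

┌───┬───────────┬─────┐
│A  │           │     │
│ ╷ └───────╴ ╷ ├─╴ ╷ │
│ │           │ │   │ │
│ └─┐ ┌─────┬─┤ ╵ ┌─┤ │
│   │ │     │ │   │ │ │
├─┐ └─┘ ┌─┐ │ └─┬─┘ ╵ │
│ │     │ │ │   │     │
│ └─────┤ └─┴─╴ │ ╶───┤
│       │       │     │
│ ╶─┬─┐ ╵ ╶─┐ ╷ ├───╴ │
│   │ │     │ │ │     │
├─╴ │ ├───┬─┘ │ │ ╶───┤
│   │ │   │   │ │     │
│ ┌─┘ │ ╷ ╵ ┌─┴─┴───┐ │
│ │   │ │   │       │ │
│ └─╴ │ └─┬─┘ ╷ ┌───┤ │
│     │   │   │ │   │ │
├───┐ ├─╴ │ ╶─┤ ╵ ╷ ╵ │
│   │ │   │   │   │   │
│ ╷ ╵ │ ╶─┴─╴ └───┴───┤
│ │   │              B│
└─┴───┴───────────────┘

Directions: right, down, right, right, right, right, right, up, right, down, down, right, up, right, up, right, down, down, down, left, left, down, right, right, down, left, left, down, right, right, down, down, down, left, up, left, down, left, up, up, left, down, left, down, right, down, right, right, right, right
First turn direction: down

Solution:

┌───┬───────────┬─────┐
│A ↓│        ↱ ↓│  ↱ ↓│
│ ╷ └───────╴ ╷ ├─╴ ╷ │
│ │↳ → → → → ↑│↓│↱ ↑│↓│
│ └─┐ ┌─────┬─┤ ╵ ┌─┤ │
│   │ │     │ │↳ ↑│ │↓│
├─┐ └─┘ ┌─┐ │ └─┬─┘ ╵ │
│ │     │ │ │   │↓ ← ↲│
│ └─────┤ └─┴─╴ │ ╶───┤
│       │       │↳ → ↓│
│ ╶─┬─┐ ╵ ╶─┐ ╷ ├───╴ │
│   │ │     │ │ │↓ ← ↲│
├─╴ │ ├───┬─┘ │ │ ╶───┤
│   │ │   │   │ │↳ → ↓│
│ ┌─┘ │ ╷ ╵ ┌─┴─┴───┐ │
│ │   │ │   │↓ ↰    │↓│
│ └─╴ │ └─┬─┘ ╷ ┌───┤ │
│     │   │↓ ↲│↑│↓ ↰│↓│
├───┐ ├─╴ │ ╶─┤ ╵ ╷ ╵ │
│   │ │   │↳ ↓│↑ ↲│↑ ↲│
│ ╷ ╵ │ ╶─┴─╴ └───┴───┤
│ │   │      ↳ → → → B│
└─┴───┴───────────────┘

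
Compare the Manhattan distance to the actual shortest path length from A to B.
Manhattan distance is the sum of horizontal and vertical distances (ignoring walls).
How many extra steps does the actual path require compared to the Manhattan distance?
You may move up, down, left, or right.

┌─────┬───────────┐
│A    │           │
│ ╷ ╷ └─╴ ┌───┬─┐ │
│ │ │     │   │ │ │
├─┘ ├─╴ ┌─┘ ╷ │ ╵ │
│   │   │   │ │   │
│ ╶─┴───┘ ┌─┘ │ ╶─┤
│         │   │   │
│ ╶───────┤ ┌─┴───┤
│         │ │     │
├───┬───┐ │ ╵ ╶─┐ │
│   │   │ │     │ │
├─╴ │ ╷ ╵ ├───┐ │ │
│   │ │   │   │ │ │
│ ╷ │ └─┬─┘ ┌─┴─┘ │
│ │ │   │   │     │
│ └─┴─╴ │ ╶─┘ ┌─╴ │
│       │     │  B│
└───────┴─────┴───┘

Manhattan distance: |8 - 0| + |8 - 0| = 16
Actual path length: 26
Extra steps: 26 - 16 = 10

Solution:

┌─────┬───────────┐
│A ↓  │           │
│ ╷ ╷ └─╴ ┌───┬─┐ │
│ │↓│     │↱ ↓│ │ │
├─┘ ├─╴ ┌─┘ ╷ │ ╵ │
│↓ ↲│   │↱ ↑│↓│   │
│ ╶─┴───┘ ┌─┘ │ ╶─┤
│↳ → → → ↑│↓ ↲│   │
│ ╶───────┤ ┌─┴───┤
│         │↓│↱ → ↓│
├───┬───┐ │ ╵ ╶─┐ │
│   │   │ │↳ ↑  │↓│
├─╴ │ ╷ ╵ ├───┐ │ │
│   │ │   │   │ │↓│
│ ╷ │ └─┬─┘ ┌─┴─┘ │
│ │ │   │   │    ↓│
│ └─┴─╴ │ ╶─┘ ┌─╴ │
│       │     │  B│
└───────┴─────┴───┘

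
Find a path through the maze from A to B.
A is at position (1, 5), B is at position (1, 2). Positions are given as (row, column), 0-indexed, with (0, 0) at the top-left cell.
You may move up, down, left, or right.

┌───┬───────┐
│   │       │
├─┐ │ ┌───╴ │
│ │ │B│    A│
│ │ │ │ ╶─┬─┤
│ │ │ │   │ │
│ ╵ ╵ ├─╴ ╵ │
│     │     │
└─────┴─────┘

Finding the shortest path from (1, 5) to (1, 2):
Path length: 5 steps
Directions: up → left → left → left → down

Solution:

┌───┬───────┐
│   │↓ ← ← ↰│
├─┐ │ ┌───╴ │
│ │ │B│    A│
│ │ │ │ ╶─┬─┤
│ │ │ │   │ │
│ ╵ ╵ ├─╴ ╵ │
│     │     │
└─────┴─────┘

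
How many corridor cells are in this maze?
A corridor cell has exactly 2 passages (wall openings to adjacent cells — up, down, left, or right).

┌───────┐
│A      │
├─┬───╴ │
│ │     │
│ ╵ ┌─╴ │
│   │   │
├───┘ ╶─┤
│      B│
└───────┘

Counting cells with exactly 2 passages:
Total corridor cells: 10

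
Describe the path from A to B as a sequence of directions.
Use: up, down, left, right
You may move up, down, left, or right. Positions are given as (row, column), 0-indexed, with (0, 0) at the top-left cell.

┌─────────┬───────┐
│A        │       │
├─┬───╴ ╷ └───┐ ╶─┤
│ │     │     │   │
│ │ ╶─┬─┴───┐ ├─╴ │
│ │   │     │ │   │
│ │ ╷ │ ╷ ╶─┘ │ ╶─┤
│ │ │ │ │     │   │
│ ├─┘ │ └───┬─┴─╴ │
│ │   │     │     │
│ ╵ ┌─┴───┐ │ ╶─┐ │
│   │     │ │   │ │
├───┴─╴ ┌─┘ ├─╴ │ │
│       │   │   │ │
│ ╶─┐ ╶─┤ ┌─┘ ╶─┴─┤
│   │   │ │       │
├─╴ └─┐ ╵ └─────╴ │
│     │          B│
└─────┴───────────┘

Finding the path and converting it to directions:
Path through cells: (0,0) → (0,1) → (0,2) → (0,3) → (0,4) → (1,4) → (1,5) → (1,6) → (2,6) → (3,6) → (3,5) → (3,4) → (2,4) → (2,3) → (3,3) → (4,3) → (4,4) → (4,5) → (5,5) → (6,5) → (6,4) → (7,4) → (8,4) → (8,5) → (8,6) → (8,7) → (8,8)
Directions: right, right, right, right, down, right, right, down, down, left, left, up, left, down, down, right, right, down, down, left, down, down, right, right, right, right

Solution:

┌─────────┬───────┐
│A → → → ↓│       │
├─┬───╴ ╷ └───┐ ╶─┤
│ │     │↳ → ↓│   │
│ │ ╶─┬─┴───┐ ├─╴ │
│ │   │↓ ↰  │↓│   │
│ │ ╷ │ ╷ ╶─┘ │ ╶─┤
│ │ │ │↓│↑ ← ↲│   │
│ ├─┘ │ └───┬─┴─╴ │
│ │   │↳ → ↓│     │
│ ╵ ┌─┴───┐ │ ╶─┐ │
│   │     │↓│   │ │
├───┴─╴ ┌─┘ ├─╴ │ │
│       │↓ ↲│   │ │
│ ╶─┐ ╶─┤ ┌─┘ ╶─┴─┤
│   │   │↓│       │
├─╴ └─┐ ╵ └─────╴ │
│     │  ↳ → → → B│
└─────┴───────────┘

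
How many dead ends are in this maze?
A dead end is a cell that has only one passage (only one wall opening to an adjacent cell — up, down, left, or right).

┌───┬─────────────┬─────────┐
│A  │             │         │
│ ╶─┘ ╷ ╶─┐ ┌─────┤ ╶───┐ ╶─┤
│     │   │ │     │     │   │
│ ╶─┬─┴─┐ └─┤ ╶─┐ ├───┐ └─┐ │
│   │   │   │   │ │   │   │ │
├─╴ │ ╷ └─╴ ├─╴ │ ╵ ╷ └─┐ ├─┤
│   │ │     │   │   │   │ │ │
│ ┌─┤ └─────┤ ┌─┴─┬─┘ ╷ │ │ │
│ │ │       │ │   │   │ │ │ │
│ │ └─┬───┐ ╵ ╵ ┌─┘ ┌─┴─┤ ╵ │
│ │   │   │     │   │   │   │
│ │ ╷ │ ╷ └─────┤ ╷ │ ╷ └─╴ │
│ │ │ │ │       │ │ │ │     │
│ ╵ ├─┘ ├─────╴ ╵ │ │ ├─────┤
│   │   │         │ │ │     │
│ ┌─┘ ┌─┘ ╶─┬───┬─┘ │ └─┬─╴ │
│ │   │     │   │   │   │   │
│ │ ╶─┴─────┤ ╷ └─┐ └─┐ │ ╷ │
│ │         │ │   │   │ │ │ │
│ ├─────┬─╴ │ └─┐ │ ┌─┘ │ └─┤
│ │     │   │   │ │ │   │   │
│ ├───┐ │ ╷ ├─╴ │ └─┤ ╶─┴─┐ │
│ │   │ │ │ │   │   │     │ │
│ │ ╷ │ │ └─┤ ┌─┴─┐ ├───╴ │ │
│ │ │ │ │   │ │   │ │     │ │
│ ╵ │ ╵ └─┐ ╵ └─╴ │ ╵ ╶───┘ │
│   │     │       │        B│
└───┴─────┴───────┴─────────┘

Checking each cell for number of passages:

Dead ends found at positions:
  (0, 1)
  (0, 8)
  (0, 13)
  (1, 5)
  (2, 13)
  (3, 13)
  (4, 1)
  (4, 8)
  (4, 11)
  (6, 2)
  (7, 11)
  (8, 3)
  (8, 5)
  (8, 8)
  (9, 10)
  (9, 13)
  (10, 1)
  (10, 9)
  (11, 5)
  (12, 7)
  (13, 4)
Total dead ends: 21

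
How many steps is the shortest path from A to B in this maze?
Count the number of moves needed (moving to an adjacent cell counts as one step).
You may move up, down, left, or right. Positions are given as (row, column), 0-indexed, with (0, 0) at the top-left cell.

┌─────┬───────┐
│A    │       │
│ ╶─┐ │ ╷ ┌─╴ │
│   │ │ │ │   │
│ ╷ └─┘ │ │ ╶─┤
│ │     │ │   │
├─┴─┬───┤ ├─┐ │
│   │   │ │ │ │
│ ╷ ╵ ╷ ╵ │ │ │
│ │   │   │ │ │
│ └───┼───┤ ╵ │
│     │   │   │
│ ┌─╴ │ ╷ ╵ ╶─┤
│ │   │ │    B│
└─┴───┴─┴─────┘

Using BFS to find shortest path:
Start: (0, 0), End: (6, 6)
Path found:
(0,0) → (1,0) → (1,1) → (2,1) → (2,2) → (2,3) → (1,3) → (0,3) → (0,4) → (0,5) → (0,6) → (1,6) → (1,5) → (2,5) → (2,6) → (3,6) → (4,6) → (5,6) → (5,5) → (6,5) → (6,6)
Number of steps: 20

Solution:

┌─────┬───────┐
│A    │↱ → → ↓│
│ ╶─┐ │ ╷ ┌─╴ │
│↳ ↓│ │↑│ │↓ ↲│
│ ╷ └─┘ │ │ ╶─┤
│ │↳ → ↑│ │↳ ↓│
├─┴─┬───┤ ├─┐ │
│   │   │ │ │↓│
│ ╷ ╵ ╷ ╵ │ │ │
│ │   │   │ │↓│
│ └───┼───┤ ╵ │
│     │   │↓ ↲│
│ ┌─╴ │ ╷ ╵ ╶─┤
│ │   │ │  ↳ B│
└─┴───┴─┴─────┘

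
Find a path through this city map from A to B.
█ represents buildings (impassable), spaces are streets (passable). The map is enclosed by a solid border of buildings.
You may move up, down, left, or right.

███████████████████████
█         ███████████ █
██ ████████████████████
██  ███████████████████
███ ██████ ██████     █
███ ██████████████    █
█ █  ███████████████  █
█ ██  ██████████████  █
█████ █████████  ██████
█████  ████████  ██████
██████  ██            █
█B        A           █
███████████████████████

Finding the shortest path from A to B:
Movement: cardinal only
Path length: 9 steps
Directions: left → left → left → left → left → left → left → left → left

Solution:

███████████████████████
█         ███████████ █
██ ████████████████████
██  ███████████████████
███ ██████ ██████     █
███ ██████████████    █
█ █  ███████████████  █
█ ██  ██████████████  █
█████ █████████  ██████
█████  ████████  ██████
██████  ██            █
█B←←←←←←←←A           █
███████████████████████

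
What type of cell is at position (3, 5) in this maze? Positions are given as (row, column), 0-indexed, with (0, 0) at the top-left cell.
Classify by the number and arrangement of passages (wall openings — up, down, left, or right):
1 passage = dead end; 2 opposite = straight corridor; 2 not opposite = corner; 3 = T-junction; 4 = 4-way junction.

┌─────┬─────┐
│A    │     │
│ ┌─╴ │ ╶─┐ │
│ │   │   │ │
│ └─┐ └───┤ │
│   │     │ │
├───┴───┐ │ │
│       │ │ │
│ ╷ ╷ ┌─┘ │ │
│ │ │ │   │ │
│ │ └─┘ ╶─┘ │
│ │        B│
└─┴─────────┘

Checking cell at (3, 5):
Number of passages: 2
Cell type: straight corridor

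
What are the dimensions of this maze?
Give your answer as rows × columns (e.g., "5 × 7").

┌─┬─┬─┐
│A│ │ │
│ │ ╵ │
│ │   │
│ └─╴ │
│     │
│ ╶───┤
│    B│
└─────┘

Counting the maze dimensions:
Rows (vertical): 4
Columns (horizontal): 3
Dimensions: 4 × 3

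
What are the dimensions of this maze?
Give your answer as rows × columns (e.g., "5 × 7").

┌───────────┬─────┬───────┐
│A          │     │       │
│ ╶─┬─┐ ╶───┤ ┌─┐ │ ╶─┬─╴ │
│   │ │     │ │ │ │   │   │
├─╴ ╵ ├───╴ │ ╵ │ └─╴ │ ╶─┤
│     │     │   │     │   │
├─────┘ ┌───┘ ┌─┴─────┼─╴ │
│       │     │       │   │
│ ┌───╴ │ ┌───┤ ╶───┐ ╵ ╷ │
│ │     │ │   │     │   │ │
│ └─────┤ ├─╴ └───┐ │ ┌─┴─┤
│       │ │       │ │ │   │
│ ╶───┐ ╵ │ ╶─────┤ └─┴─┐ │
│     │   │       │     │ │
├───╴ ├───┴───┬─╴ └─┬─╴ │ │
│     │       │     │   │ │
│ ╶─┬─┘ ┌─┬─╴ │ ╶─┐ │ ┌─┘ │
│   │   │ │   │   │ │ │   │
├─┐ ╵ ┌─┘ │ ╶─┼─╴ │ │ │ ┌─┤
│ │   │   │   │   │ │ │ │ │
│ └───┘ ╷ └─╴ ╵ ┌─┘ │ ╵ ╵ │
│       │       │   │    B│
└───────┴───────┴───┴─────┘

Counting the maze dimensions:
Rows (vertical): 11
Columns (horizontal): 13
Dimensions: 11 × 13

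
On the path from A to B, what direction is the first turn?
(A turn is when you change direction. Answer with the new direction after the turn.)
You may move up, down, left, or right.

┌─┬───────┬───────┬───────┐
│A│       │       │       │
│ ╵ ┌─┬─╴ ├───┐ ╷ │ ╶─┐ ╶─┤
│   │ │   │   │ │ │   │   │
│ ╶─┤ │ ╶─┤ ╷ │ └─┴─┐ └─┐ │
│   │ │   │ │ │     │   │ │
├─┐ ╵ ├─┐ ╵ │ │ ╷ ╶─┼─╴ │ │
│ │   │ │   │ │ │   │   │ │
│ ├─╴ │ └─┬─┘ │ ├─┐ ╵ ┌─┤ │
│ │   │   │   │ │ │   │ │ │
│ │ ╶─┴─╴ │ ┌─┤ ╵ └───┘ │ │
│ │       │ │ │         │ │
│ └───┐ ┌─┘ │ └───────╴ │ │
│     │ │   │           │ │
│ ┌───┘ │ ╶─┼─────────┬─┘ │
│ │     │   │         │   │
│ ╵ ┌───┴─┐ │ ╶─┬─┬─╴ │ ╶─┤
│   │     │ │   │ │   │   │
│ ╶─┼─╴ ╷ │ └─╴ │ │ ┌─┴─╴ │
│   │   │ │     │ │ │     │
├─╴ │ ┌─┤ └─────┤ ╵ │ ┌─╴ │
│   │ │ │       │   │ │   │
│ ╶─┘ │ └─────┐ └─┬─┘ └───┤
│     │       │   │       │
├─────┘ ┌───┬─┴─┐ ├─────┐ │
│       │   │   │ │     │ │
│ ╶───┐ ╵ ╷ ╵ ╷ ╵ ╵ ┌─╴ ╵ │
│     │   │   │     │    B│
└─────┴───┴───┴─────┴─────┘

Directions: down, down, right, down, right, down, left, down, right, right, down, down, left, left, down, left, down, right, down, left, down, right, right, up, up, right, up, right, down, down, right, right, right, down, right, down, down, right, up, right, right, down, right
First turn direction: right

Solution:

┌─┬───────┬───────┬───────┐
│A│       │       │       │
│ ╵ ┌─┬─╴ ├───┐ ╷ │ ╶─┐ ╶─┤
│↓  │ │   │   │ │ │   │   │
│ ╶─┤ │ ╶─┤ ╷ │ └─┴─┐ └─┐ │
│↳ ↓│ │   │ │ │     │   │ │
├─┐ ╵ ├─┐ ╵ │ │ ╷ ╶─┼─╴ │ │
│ │↳ ↓│ │   │ │ │   │   │ │
│ ├─╴ │ └─┬─┘ │ ├─┐ ╵ ┌─┤ │
│ │↓ ↲│   │   │ │ │   │ │ │
│ │ ╶─┴─╴ │ ┌─┤ ╵ └───┘ │ │
│ │↳ → ↓  │ │ │         │ │
│ └───┐ ┌─┘ │ └───────╴ │ │
│     │↓│   │           │ │
│ ┌───┘ │ ╶─┼─────────┬─┘ │
│ │↓ ← ↲│   │         │   │
│ ╵ ┌───┴─┐ │ ╶─┬─┬─╴ │ ╶─┤
│↓ ↲│  ↱ ↓│ │   │ │   │   │
│ ╶─┼─╴ ╷ │ └─╴ │ │ ┌─┴─╴ │
│↳ ↓│↱ ↑│↓│     │ │ │     │
├─╴ │ ┌─┤ └─────┤ ╵ │ ┌─╴ │
│↓ ↲│↑│ │↳ → → ↓│   │ │   │
│ ╶─┘ │ └─────┐ └─┬─┘ └───┤
│↳ → ↑│       │↳ ↓│       │
├─────┘ ┌───┬─┴─┐ ├─────┐ │
│       │   │   │↓│↱ → ↓│ │
│ ╶───┐ ╵ ╷ ╵ ╷ ╵ ╵ ┌─╴ ╵ │
│     │   │   │  ↳ ↑│  ↳ B│
└─────┴───┴───┴─────┴─────┘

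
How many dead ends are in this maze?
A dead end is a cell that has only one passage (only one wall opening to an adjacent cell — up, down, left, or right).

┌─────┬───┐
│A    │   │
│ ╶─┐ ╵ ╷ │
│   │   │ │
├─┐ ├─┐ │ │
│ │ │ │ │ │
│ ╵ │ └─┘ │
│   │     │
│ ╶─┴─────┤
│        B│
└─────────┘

Checking each cell for number of passages:

Dead ends found at positions:
  (2, 0)
  (2, 2)
  (2, 3)
  (4, 4)
Total dead ends: 4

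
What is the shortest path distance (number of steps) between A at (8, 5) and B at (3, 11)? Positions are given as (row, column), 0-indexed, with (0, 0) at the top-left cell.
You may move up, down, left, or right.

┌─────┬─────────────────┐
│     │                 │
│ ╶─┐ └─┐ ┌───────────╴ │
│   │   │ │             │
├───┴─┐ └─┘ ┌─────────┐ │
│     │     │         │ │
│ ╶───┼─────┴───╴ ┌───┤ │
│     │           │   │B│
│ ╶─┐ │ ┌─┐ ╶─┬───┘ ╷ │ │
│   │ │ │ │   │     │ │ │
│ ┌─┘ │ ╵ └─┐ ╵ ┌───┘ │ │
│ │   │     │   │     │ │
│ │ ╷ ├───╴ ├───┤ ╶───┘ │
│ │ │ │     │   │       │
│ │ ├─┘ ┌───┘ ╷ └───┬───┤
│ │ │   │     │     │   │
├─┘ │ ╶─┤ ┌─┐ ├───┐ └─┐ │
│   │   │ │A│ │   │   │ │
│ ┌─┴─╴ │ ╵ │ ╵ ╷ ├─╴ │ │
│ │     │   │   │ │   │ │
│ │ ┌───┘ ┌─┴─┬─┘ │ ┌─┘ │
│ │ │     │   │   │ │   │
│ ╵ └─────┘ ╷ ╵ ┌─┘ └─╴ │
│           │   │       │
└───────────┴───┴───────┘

Finding path from (8, 5) to (3, 11):
Path: (8,5) → (9,5) → (9,4) → (8,4) → (7,4) → (7,5) → (7,6) → (8,6) → (9,6) → (9,7) → (8,7) → (8,8) → (9,8) → (10,8) → (10,7) → (11,7) → (11,6) → (10,6) → (10,5) → (11,5) → (11,4) → (11,3) → (11,2) → (11,1) → (10,1) → (9,1) → (9,2) → (9,3) → (8,3) → (8,2) → (7,2) → (7,3) → (6,3) → (6,4) → (6,5) → (5,5) → (5,4) → (5,3) → (4,3) → (3,3) → (3,4) → (3,5) → (4,5) → (4,6) → (5,6) → (5,7) → (4,7) → (4,8) → (4,9) → (3,9) → (3,10) → (4,10) → (5,10) → (5,9) → (5,8) → (6,8) → (6,9) → (6,10) → (6,11) → (5,11) → (4,11) → (3,11)
Distance: 61 steps

Solution:

┌─────┬─────────────────┐
│     │                 │
│ ╶─┐ └─┐ ┌───────────╴ │
│   │   │ │             │
├───┴─┐ └─┘ ┌─────────┐ │
│     │     │         │ │
│ ╶───┼─────┴───╴ ┌───┤ │
│     │↱ → ↓      │↱ ↓│B│
│ ╶─┐ │ ┌─┐ ╶─┬───┘ ╷ │ │
│   │ │↑│ │↳ ↓│↱ → ↑│↓│↑│
│ ┌─┘ │ ╵ └─┐ ╵ ┌───┘ │ │
│ │   │↑ ← ↰│↳ ↑│↓ ← ↲│↑│
│ │ ╷ ├───╴ ├───┤ ╶───┘ │
│ │ │ │↱ → ↑│   │↳ → → ↑│
│ │ ├─┘ ┌───┘ ╷ └───┬───┤
│ │ │↱ ↑│↱ → ↓│     │   │
├─┘ │ ╶─┤ ┌─┐ ├───┐ └─┐ │
│   │↑ ↰│↑│A│↓│↱ ↓│   │ │
│ ┌─┴─╴ │ ╵ │ ╵ ╷ ├─╴ │ │
│ │↱ → ↑│↑ ↲│↳ ↑│↓│   │ │
│ │ ┌───┘ ┌─┴─┬─┘ │ ┌─┘ │
│ │↑│     │↓ ↰│↓ ↲│ │   │
│ ╵ └─────┘ ╷ ╵ ┌─┘ └─╴ │
│  ↑ ← ← ← ↲│↑ ↲│       │
└───────────┴───┴───────┘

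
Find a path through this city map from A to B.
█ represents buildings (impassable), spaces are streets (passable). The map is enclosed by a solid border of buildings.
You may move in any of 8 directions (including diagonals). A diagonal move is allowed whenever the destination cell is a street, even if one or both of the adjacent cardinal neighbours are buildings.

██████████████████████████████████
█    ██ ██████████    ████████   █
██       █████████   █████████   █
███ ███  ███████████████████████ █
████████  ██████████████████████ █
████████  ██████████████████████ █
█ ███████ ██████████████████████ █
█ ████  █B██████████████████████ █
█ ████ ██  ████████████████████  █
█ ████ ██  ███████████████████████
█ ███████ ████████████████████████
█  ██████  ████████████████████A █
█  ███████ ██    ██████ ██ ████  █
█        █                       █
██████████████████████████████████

Finding the shortest path from A to B:
Movement: 8-directional
Path length: 27 steps
Directions: down → down-left → left → left → left → left → left → left → left → left → left → left → left → left → left → left → left → left → left → left → left → up-left → up → up-left → up → up → up

Solution:

██████████████████████████████████
█    ██ ██████████    ████████   █
██       █████████   █████████   █
███ ███  ███████████████████████ █
████████  ██████████████████████ █
████████  ██████████████████████ █
█ ███████ ██████████████████████ █
█ ████  █B██████████████████████ █
█ ████ ██↑ ████████████████████  █
█ ████ ██↑ ███████████████████████
█ ███████↑████████████████████████
█  ██████ ↖████████████████████A █
█  ███████↑██    ██████ ██ ████↙ █
█        █ ↖←←←←←←←←←←←←←←←←←←←  █
██████████████████████████████████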